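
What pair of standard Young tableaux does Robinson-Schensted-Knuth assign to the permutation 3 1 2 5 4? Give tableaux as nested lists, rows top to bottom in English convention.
P = [[1, 2, 4], [3, 5]], Q = [[1, 3, 4], [2, 5]]

Insert each entry of the permutation into P by Schensted row insertion, recording in Q the position of each new cell.

After inserting 3: P = [[3]].
After inserting 1: P = [[1], [3]].
After inserting 2: P = [[1, 2], [3]].
After inserting 5: P = [[1, 2, 5], [3]].
After inserting 4: P = [[1, 2, 4], [3, 5]].

So P = [[1, 2, 4], [3, 5]], Q = [[1, 3, 4], [2, 5]].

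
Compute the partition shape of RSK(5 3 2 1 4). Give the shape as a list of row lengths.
Row-insert each entry into an empty tableau.

After inserting 5: P = [[5]].
After inserting 3: P = [[3], [5]].
After inserting 2: P = [[2], [3], [5]].
After inserting 1: P = [[1], [2], [3], [5]].
After inserting 4: P = [[1, 4], [2], [3], [5]].

The final insertion tableau P = [[1, 4], [2], [3], [5]] has shape [2, 1, 1, 1].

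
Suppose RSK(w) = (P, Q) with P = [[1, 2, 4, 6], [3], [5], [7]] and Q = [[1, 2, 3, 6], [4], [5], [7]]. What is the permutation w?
1 3 7 5 4 6 2

Reverse the RSK construction: for i from n down to 1, find the cell of Q containing i, remove the entry at that cell from P, and reverse-bump it up through P; the value ejected from row 1 is w(i).

Step i=7: Q has 7 at row 4, column 1; remove 7 from row 4 of P and reverse-bump: 7 enters row 3 and ejects 5; 5 enters row 2 and ejects 3; 3 enters row 1 and ejects 2. So w(7) = 2. P is now [[1, 3, 4, 6], [5], [7]].
Step i=6: Q has 6 at row 1, column 4; remove that cell from P, ejecting 6. So w(6) = 6. P is now [[1, 3, 4], [5], [7]].
Step i=5: Q has 5 at row 3, column 1; remove 7 from row 3 of P and reverse-bump: 7 enters row 2 and ejects 5; 5 enters row 1 and ejects 4. So w(5) = 4. P is now [[1, 3, 5], [7]].
Step i=4: Q has 4 at row 2, column 1; remove 7 from row 2 of P and reverse-bump: 7 enters row 1 and ejects 5. So w(4) = 5. P is now [[1, 3, 7]].
Step i=3: Q has 3 at row 1, column 3; remove that cell from P, ejecting 7. So w(3) = 7. P is now [[1, 3]].
Step i=2: Q has 2 at row 1, column 2; remove that cell from P, ejecting 3. So w(2) = 3. P is now [[1]].
Step i=1: Q has 1 at row 1, column 1; remove that cell from P, ejecting 1. So w(1) = 1. P is now [].

So w = 1 3 7 5 4 6 2.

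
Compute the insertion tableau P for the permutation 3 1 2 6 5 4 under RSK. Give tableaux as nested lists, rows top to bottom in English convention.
P = [[1, 2, 4], [3, 5], [6]]

After inserting 3: P = [[3]].
After inserting 1: P = [[1], [3]].
After inserting 2: P = [[1, 2], [3]].
After inserting 6: P = [[1, 2, 6], [3]].
After inserting 5: P = [[1, 2, 5], [3, 6]].
After inserting 4: P = [[1, 2, 4], [3, 5], [6]].

So P = [[1, 2, 4], [3, 5], [6]].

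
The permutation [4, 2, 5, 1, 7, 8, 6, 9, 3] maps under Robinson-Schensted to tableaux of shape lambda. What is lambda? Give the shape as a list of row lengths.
Row-insert each entry into an empty tableau.

After inserting 4: P = [[4]].
After inserting 2: P = [[2], [4]].
After inserting 5: P = [[2, 5], [4]].
After inserting 1: P = [[1, 5], [2], [4]].
After inserting 7: P = [[1, 5, 7], [2], [4]].
After inserting 8: P = [[1, 5, 7, 8], [2], [4]].
After inserting 6: P = [[1, 5, 6, 8], [2, 7], [4]].
After inserting 9: P = [[1, 5, 6, 8, 9], [2, 7], [4]].
After inserting 3: P = [[1, 3, 6, 8, 9], [2, 5], [4, 7]].

The final insertion tableau P = [[1, 3, 6, 8, 9], [2, 5], [4, 7]] has shape [5, 2, 2].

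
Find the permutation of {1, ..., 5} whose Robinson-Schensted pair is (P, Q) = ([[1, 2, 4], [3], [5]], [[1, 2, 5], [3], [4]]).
Reverse the RSK construction: for i from n down to 1, find the cell of Q containing i, remove the entry at that cell from P, and reverse-bump it up through P; the value ejected from row 1 is w(i).

Step i=5: Q has 5 at row 1, column 3; remove that cell from P, ejecting 4. So w(5) = 4. P is now [[1, 2], [3], [5]].
Step i=4: Q has 4 at row 3, column 1; remove 5 from row 3 of P and reverse-bump: 5 enters row 2 and ejects 3; 3 enters row 1 and ejects 2. So w(4) = 2. P is now [[1, 3], [5]].
Step i=3: Q has 3 at row 2, column 1; remove 5 from row 2 of P and reverse-bump: 5 enters row 1 and ejects 3. So w(3) = 3. P is now [[1, 5]].
Step i=2: Q has 2 at row 1, column 2; remove that cell from P, ejecting 5. So w(2) = 5. P is now [[1]].
Step i=1: Q has 1 at row 1, column 1; remove that cell from P, ejecting 1. So w(1) = 1. P is now [].

So w = 1 5 3 2 4.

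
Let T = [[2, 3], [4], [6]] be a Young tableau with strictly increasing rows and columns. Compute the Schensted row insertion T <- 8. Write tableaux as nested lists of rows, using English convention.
[[2, 3, 8], [4], [6]]

8 is larger than every entry of row 1, so it is appended to row 1. The new tableau is [[2, 3, 8], [4], [6]].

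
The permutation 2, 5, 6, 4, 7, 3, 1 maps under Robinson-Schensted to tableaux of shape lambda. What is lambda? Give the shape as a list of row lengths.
Row-insert each entry into an empty tableau.

After inserting 2: P = [[2]].
After inserting 5: P = [[2, 5]].
After inserting 6: P = [[2, 5, 6]].
After inserting 4: P = [[2, 4, 6], [5]].
After inserting 7: P = [[2, 4, 6, 7], [5]].
After inserting 3: P = [[2, 3, 6, 7], [4], [5]].
After inserting 1: P = [[1, 3, 6, 7], [2], [4], [5]].

The final insertion tableau P = [[1, 3, 6, 7], [2], [4], [5]] has shape [4, 1, 1, 1].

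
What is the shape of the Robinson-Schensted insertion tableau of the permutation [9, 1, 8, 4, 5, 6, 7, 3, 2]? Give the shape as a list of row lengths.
Row-insert each entry into an empty tableau.

After inserting 9: P = [[9]].
After inserting 1: P = [[1], [9]].
After inserting 8: P = [[1, 8], [9]].
After inserting 4: P = [[1, 4], [8], [9]].
After inserting 5: P = [[1, 4, 5], [8], [9]].
After inserting 6: P = [[1, 4, 5, 6], [8], [9]].
After inserting 7: P = [[1, 4, 5, 6, 7], [8], [9]].
After inserting 3: P = [[1, 3, 5, 6, 7], [4], [8], [9]].
After inserting 2: P = [[1, 2, 5, 6, 7], [3], [4], [8], [9]].

The final insertion tableau P = [[1, 2, 5, 6, 7], [3], [4], [8], [9]] has shape [5, 1, 1, 1, 1].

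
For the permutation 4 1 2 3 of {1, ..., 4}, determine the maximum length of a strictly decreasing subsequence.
2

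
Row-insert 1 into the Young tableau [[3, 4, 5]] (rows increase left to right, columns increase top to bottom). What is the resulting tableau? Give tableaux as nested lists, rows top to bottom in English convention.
In row 1, 1 replaces 3 (the leftmost entry greater than 1); 3 is bumped to row 2. 3 starts a new row 2. The new tableau is [[1, 4, 5], [3]].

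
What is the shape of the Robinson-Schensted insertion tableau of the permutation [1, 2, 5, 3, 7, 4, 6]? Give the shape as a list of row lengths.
Row-insert each entry into an empty tableau.

After inserting 1: P = [[1]].
After inserting 2: P = [[1, 2]].
After inserting 5: P = [[1, 2, 5]].
After inserting 3: P = [[1, 2, 3], [5]].
After inserting 7: P = [[1, 2, 3, 7], [5]].
After inserting 4: P = [[1, 2, 3, 4], [5, 7]].
After inserting 6: P = [[1, 2, 3, 4, 6], [5, 7]].

The final insertion tableau P = [[1, 2, 3, 4, 6], [5, 7]] has shape [5, 2].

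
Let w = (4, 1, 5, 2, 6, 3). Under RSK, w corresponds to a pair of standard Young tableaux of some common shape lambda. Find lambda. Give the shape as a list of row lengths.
[3, 3]

Row-insert each entry into an empty tableau.

After inserting 4: P = [[4]].
After inserting 1: P = [[1], [4]].
After inserting 5: P = [[1, 5], [4]].
After inserting 2: P = [[1, 2], [4, 5]].
After inserting 6: P = [[1, 2, 6], [4, 5]].
After inserting 3: P = [[1, 2, 3], [4, 5, 6]].

The final insertion tableau P = [[1, 2, 3], [4, 5, 6]] has shape [3, 3].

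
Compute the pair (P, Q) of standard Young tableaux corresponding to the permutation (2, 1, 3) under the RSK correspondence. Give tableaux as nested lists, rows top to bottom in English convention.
P = [[1, 3], [2]], Q = [[1, 3], [2]]

Insert each entry of the permutation into P by Schensted row insertion, recording in Q the position of each new cell.

Insert 2: appended to row 1. P = [[2]], Q = [[1]].
Insert 1: 1 bumps 2 from row 1; 2 starts row 2. P = [[1], [2]], Q = [[1], [2]].
Insert 3: appended to row 1. P = [[1, 3], [2]], Q = [[1, 3], [2]].

So P = [[1, 3], [2]], Q = [[1, 3], [2]].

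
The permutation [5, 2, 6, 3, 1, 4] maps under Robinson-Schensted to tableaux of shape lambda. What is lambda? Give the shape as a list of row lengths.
[3, 2, 1]

Row-insert each entry into an empty tableau.

After inserting 5: P = [[5]].
After inserting 2: P = [[2], [5]].
After inserting 6: P = [[2, 6], [5]].
After inserting 3: P = [[2, 3], [5, 6]].
After inserting 1: P = [[1, 3], [2, 6], [5]].
After inserting 4: P = [[1, 3, 4], [2, 6], [5]].

The final insertion tableau P = [[1, 3, 4], [2, 6], [5]] has shape [3, 2, 1].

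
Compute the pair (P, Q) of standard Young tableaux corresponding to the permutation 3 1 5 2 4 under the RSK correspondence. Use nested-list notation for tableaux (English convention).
Insert each entry of the permutation into P by Schensted row insertion, recording in Q the position of each new cell.

Insert 3: appended to row 1. P = [[3]].
Insert 1: 1 bumps 3 from row 1; 3 starts row 2. P = [[1], [3]].
Insert 5: appended to row 1. P = [[1, 5], [3]].
Insert 2: 2 bumps 5 from row 1; 5 appends to row 2. P = [[1, 2], [3, 5]].
Insert 4: appended to row 1. P = [[1, 2, 4], [3, 5]].

So P = [[1, 2, 4], [3, 5]], Q = [[1, 3, 5], [2, 4]].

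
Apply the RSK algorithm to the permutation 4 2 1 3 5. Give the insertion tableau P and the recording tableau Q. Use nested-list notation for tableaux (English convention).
P = [[1, 3, 5], [2], [4]], Q = [[1, 4, 5], [2], [3]]

Insert each entry of the permutation into P by Schensted row insertion, recording in Q the position of each new cell.

Insert 4: appended to row 1. P = [[4]].
Insert 2: 2 bumps 4 from row 1; 4 starts row 2. P = [[2], [4]].
Insert 1: 1 bumps 2 from row 1; 2 bumps 4 from row 2; 4 starts row 3. P = [[1], [2], [4]].
Insert 3: appended to row 1. P = [[1, 3], [2], [4]].
Insert 5: appended to row 1. P = [[1, 3, 5], [2], [4]].

So P = [[1, 3, 5], [2], [4]], Q = [[1, 4, 5], [2], [3]].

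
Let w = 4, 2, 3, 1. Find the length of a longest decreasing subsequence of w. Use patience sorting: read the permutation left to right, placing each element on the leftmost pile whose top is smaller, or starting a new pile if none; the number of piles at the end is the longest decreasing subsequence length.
4: new pile. tops = [4]
2: new pile. tops = [4, 2]
3: onto pile 2 (replacing 2). tops = [4, 3]
1: new pile. tops = [4, 3, 1]

3 piles, so the longest decreasing subsequence has length 3.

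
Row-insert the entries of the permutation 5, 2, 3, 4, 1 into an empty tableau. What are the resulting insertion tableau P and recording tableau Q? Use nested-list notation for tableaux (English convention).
P = [[1, 3, 4], [2], [5]], Q = [[1, 3, 4], [2], [5]]

Insert each entry of the permutation into P by Schensted row insertion, recording in Q the position of each new cell.

Insert 5: appended to row 1. P = [[5]].
Insert 2: 2 bumps 5 from row 1; 5 starts row 2. P = [[2], [5]].
Insert 3: appended to row 1. P = [[2, 3], [5]].
Insert 4: appended to row 1. P = [[2, 3, 4], [5]].
Insert 1: 1 bumps 2 from row 1; 2 bumps 5 from row 2; 5 starts row 3. P = [[1, 3, 4], [2], [5]].

So P = [[1, 3, 4], [2], [5]], Q = [[1, 3, 4], [2], [5]].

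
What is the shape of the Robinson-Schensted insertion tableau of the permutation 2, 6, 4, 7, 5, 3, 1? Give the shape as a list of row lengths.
Row-insert each entry into an empty tableau.

After inserting 2: P = [[2]].
After inserting 6: P = [[2, 6]].
After inserting 4: P = [[2, 4], [6]].
After inserting 7: P = [[2, 4, 7], [6]].
After inserting 5: P = [[2, 4, 5], [6, 7]].
After inserting 3: P = [[2, 3, 5], [4, 7], [6]].
After inserting 1: P = [[1, 3, 5], [2, 7], [4], [6]].

The final insertion tableau P = [[1, 3, 5], [2, 7], [4], [6]] has shape [3, 2, 1, 1].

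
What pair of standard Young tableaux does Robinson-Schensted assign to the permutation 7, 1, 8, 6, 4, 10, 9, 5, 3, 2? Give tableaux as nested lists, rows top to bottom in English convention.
Insert each entry of the permutation into P by Schensted row insertion, recording in Q the position of each new cell.

Insert 7: appended to row 1. P = [[7]].
Insert 1: 1 bumps 7 from row 1; 7 starts row 2. P = [[1], [7]].
Insert 8: appended to row 1. P = [[1, 8], [7]].
Insert 6: 6 bumps 8 from row 1; 8 appends to row 2. P = [[1, 6], [7, 8]].
Insert 4: 4 bumps 6 from row 1; 6 bumps 7 from row 2; 7 starts row 3. P = [[1, 4], [6, 8], [7]].
Insert 10: appended to row 1. P = [[1, 4, 10], [6, 8], [7]].
Insert 9: 9 bumps 10 from row 1; 10 appends to row 2. P = [[1, 4, 9], [6, 8, 10], [7]].
Insert 5: 5 bumps 9 from row 1; 9 bumps 10 from row 2; 10 appends to row 3. P = [[1, 4, 5], [6, 8, 9], [7, 10]].
Insert 3: 3 bumps 4 from row 1; 4 bumps 6 from row 2; 6 bumps 7 from row 3; 7 starts row 4. P = [[1, 3, 5], [4, 8, 9], [6, 10], [7]].
Insert 2: 2 bumps 3 from row 1; 3 bumps 4 from row 2; 4 bumps 6 from row 3; 6 bumps 7 from row 4; 7 starts row 5. P = [[1, 2, 5], [3, 8, 9], [4, 10], [6], [7]].

So P = [[1, 2, 5], [3, 8, 9], [4, 10], [6], [7]], Q = [[1, 3, 6], [2, 4, 7], [5, 8], [9], [10]].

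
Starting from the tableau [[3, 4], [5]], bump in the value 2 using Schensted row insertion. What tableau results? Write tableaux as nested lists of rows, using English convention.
[[2, 4], [3], [5]]

In row 1, 2 replaces 3 (the leftmost entry greater than 2); 3 is bumped to row 2. In row 2, 3 replaces 5 (the leftmost entry greater than 3); 5 is bumped to row 3. 5 starts a new row 3. The new tableau is [[2, 4], [3], [5]].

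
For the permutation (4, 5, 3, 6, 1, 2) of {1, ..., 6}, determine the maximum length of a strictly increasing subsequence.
3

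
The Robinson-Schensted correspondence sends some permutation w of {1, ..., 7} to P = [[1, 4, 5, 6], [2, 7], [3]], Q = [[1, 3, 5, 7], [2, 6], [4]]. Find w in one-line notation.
Reverse RSK: for i = n, n-1, ..., 1, locate i in Q, remove the corresponding corner cell from P, and reverse-bump its entry up through P; the value ejected from row 1 is w(i).

So w = 3 2 4 1 7 5 6.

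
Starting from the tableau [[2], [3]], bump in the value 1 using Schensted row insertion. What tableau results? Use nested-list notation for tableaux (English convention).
[[1], [2], [3]]

In row 1, 1 replaces 2 (the leftmost entry greater than 1); 2 is bumped to row 2. In row 2, 2 replaces 3 (the leftmost entry greater than 2); 3 is bumped to row 3. 3 starts a new row 3. The new tableau is [[1], [2], [3]].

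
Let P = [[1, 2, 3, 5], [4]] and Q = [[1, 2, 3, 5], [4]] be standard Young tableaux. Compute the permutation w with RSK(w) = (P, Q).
1 2 4 3 5

Reverse the RSK construction: for i from n down to 1, find the cell of Q containing i, remove the entry at that cell from P, and reverse-bump it up through P; the value ejected from row 1 is w(i).

Step i=5: Q has 5 at row 1, column 4; remove that cell from P, ejecting 5. So w(5) = 5. P is now [[1, 2, 3], [4]].
Step i=4: Q has 4 at row 2, column 1; remove 4 from row 2 of P and reverse-bump: 4 enters row 1 and ejects 3. So w(4) = 3. P is now [[1, 2, 4]].
Step i=3: Q has 3 at row 1, column 3; remove that cell from P, ejecting 4. So w(3) = 4. P is now [[1, 2]].
Step i=2: Q has 2 at row 1, column 2; remove that cell from P, ejecting 2. So w(2) = 2. P is now [[1]].
Step i=1: Q has 1 at row 1, column 1; remove that cell from P, ejecting 1. So w(1) = 1. P is now [].

So w = 1 2 4 3 5.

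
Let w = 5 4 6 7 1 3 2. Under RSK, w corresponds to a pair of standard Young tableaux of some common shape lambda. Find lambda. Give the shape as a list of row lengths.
Row-insert each entry into an empty tableau.

After inserting 5: P = [[5]].
After inserting 4: P = [[4], [5]].
After inserting 6: P = [[4, 6], [5]].
After inserting 7: P = [[4, 6, 7], [5]].
After inserting 1: P = [[1, 6, 7], [4], [5]].
After inserting 3: P = [[1, 3, 7], [4, 6], [5]].
After inserting 2: P = [[1, 2, 7], [3, 6], [4], [5]].

The final insertion tableau P = [[1, 2, 7], [3, 6], [4], [5]] has shape [3, 2, 1, 1].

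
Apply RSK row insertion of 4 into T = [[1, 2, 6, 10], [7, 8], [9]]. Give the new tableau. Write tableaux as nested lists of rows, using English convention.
[[1, 2, 4, 10], [6, 8], [7], [9]]

In row 1, 4 replaces 6 (the leftmost entry greater than 4); 6 is bumped to row 2. In row 2, 6 replaces 7 (the leftmost entry greater than 6); 7 is bumped to row 3. In row 3, 7 replaces 9 (the leftmost entry greater than 7); 9 is bumped to row 4. 9 starts a new row 4. The new tableau is [[1, 2, 4, 10], [6, 8], [7], [9]].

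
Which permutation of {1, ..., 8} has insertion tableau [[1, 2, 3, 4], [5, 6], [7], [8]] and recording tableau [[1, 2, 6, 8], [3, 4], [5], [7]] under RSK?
5 8 1 7 2 6 3 4

Reverse the RSK construction: for i from n down to 1, find the cell of Q containing i, remove the entry at that cell from P, and reverse-bump it up through P; the value ejected from row 1 is w(i).

Step i=8: Q has 8 at row 1, column 4; remove that cell from P, ejecting 4. So w(8) = 4. P is now [[1, 2, 3], [5, 6], [7], [8]].
Step i=7: Q has 7 at row 4, column 1; remove 8 from row 4 of P and reverse-bump: 8 enters row 3 and ejects 7; 7 enters row 2 and ejects 6; 6 enters row 1 and ejects 3. So w(7) = 3. P is now [[1, 2, 6], [5, 7], [8]].
Step i=6: Q has 6 at row 1, column 3; remove that cell from P, ejecting 6. So w(6) = 6. P is now [[1, 2], [5, 7], [8]].
Step i=5: Q has 5 at row 3, column 1; remove 8 from row 3 of P and reverse-bump: 8 enters row 2 and ejects 7; 7 enters row 1 and ejects 2. So w(5) = 2. P is now [[1, 7], [5, 8]].
Step i=4: Q has 4 at row 2, column 2; remove 8 from row 2 of P and reverse-bump: 8 enters row 1 and ejects 7. So w(4) = 7. P is now [[1, 8], [5]].
Step i=3: Q has 3 at row 2, column 1; remove 5 from row 2 of P and reverse-bump: 5 enters row 1 and ejects 1. So w(3) = 1. P is now [[5, 8]].
Step i=2: Q has 2 at row 1, column 2; remove that cell from P, ejecting 8. So w(2) = 8. P is now [[5]].
Step i=1: Q has 1 at row 1, column 1; remove that cell from P, ejecting 5. So w(1) = 5. P is now [].

So w = 5 8 1 7 2 6 3 4.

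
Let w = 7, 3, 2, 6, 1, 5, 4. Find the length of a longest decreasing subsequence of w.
4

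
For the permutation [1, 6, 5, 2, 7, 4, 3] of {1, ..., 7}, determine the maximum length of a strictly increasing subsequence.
3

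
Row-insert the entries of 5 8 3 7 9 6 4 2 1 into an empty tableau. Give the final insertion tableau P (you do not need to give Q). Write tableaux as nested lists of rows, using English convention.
Insert 5: appended to row 1. P = [[5]].
Insert 8: appended to row 1. P = [[5, 8]].
Insert 3: 3 bumps 5 from row 1; 5 starts row 2. P = [[3, 8], [5]].
Insert 7: 7 bumps 8 from row 1; 8 appends to row 2. P = [[3, 7], [5, 8]].
Insert 9: appended to row 1. P = [[3, 7, 9], [5, 8]].
Insert 6: 6 bumps 7 from row 1; 7 bumps 8 from row 2; 8 starts row 3. P = [[3, 6, 9], [5, 7], [8]].
Insert 4: 4 bumps 6 from row 1; 6 bumps 7 from row 2; 7 bumps 8 from row 3; 8 starts row 4. P = [[3, 4, 9], [5, 6], [7], [8]].
Insert 2: 2 bumps 3 from row 1; 3 bumps 5 from row 2; 5 bumps 7 from row 3; 7 bumps 8 from row 4; 8 starts row 5. P = [[2, 4, 9], [3, 6], [5], [7], [8]].
Insert 1: 1 bumps 2 from row 1; 2 bumps 3 from row 2; 3 bumps 5 from row 3; 5 bumps 7 from row 4; 7 bumps 8 from row 5; 8 starts row 6. P = [[1, 4, 9], [2, 6], [3], [5], [7], [8]].

So P = [[1, 4, 9], [2, 6], [3], [5], [7], [8]].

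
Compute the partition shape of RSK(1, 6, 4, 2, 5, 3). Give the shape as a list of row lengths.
[3, 2, 1]

Row-insert each entry into an empty tableau.

After inserting 1: P = [[1]].
After inserting 6: P = [[1, 6]].
After inserting 4: P = [[1, 4], [6]].
After inserting 2: P = [[1, 2], [4], [6]].
After inserting 5: P = [[1, 2, 5], [4], [6]].
After inserting 3: P = [[1, 2, 3], [4, 5], [6]].

The final insertion tableau P = [[1, 2, 3], [4, 5], [6]] has shape [3, 2, 1].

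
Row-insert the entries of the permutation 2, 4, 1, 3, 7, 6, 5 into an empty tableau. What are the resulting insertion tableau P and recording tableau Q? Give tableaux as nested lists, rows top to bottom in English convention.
P = [[1, 3, 5], [2, 4, 6], [7]], Q = [[1, 2, 5], [3, 4, 6], [7]]

Insert each entry of the permutation into P by Schensted row insertion, recording in Q the position of each new cell.

Insert 2: appended to row 1. P = [[2]].
Insert 4: appended to row 1. P = [[2, 4]].
Insert 1: 1 bumps 2 from row 1; 2 starts row 2. P = [[1, 4], [2]].
Insert 3: 3 bumps 4 from row 1; 4 appends to row 2. P = [[1, 3], [2, 4]].
Insert 7: appended to row 1. P = [[1, 3, 7], [2, 4]].
Insert 6: 6 bumps 7 from row 1; 7 appends to row 2. P = [[1, 3, 6], [2, 4, 7]].
Insert 5: 5 bumps 6 from row 1; 6 bumps 7 from row 2; 7 starts row 3. P = [[1, 3, 5], [2, 4, 6], [7]].

So P = [[1, 3, 5], [2, 4, 6], [7]], Q = [[1, 2, 5], [3, 4, 6], [7]].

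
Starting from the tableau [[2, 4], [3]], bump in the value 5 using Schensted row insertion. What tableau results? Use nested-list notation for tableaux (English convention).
5 is larger than every entry of row 1, so it is appended to row 1. The new tableau is [[2, 4, 5], [3]].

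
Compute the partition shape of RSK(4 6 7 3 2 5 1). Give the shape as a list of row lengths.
[3, 2, 1, 1]

Row-insert each entry into an empty tableau.

After inserting 4: P = [[4]].
After inserting 6: P = [[4, 6]].
After inserting 7: P = [[4, 6, 7]].
After inserting 3: P = [[3, 6, 7], [4]].
After inserting 2: P = [[2, 6, 7], [3], [4]].
After inserting 5: P = [[2, 5, 7], [3, 6], [4]].
After inserting 1: P = [[1, 5, 7], [2, 6], [3], [4]].

The final insertion tableau P = [[1, 5, 7], [2, 6], [3], [4]] has shape [3, 2, 1, 1].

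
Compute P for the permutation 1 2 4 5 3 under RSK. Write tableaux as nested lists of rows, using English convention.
P = [[1, 2, 3, 5], [4]]

Insert 1: appended to row 1. P = [[1]].
Insert 2: appended to row 1. P = [[1, 2]].
Insert 4: appended to row 1. P = [[1, 2, 4]].
Insert 5: appended to row 1. P = [[1, 2, 4, 5]].
Insert 3: 3 bumps 4 from row 1; 4 starts row 2. P = [[1, 2, 3, 5], [4]].

So P = [[1, 2, 3, 5], [4]].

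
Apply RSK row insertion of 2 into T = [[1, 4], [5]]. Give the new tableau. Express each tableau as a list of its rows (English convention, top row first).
[[1, 2], [4], [5]]

In row 1, 2 replaces 4 (the leftmost entry greater than 2); 4 is bumped to row 2. In row 2, 4 replaces 5 (the leftmost entry greater than 4); 5 is bumped to row 3. 5 starts a new row 3. The new tableau is [[1, 2], [4], [5]].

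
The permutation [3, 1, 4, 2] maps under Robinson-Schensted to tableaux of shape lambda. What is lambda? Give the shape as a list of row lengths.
Row-insert each entry into an empty tableau.

After inserting 3: P = [[3]].
After inserting 1: P = [[1], [3]].
After inserting 4: P = [[1, 4], [3]].
After inserting 2: P = [[1, 2], [3, 4]].

The final insertion tableau P = [[1, 2], [3, 4]] has shape [2, 2].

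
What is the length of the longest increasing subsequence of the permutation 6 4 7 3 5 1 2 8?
3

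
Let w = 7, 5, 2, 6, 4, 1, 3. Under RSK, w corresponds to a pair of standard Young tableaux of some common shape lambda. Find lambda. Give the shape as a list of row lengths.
Row-insert each entry into an empty tableau.

After inserting 7: P = [[7]].
After inserting 5: P = [[5], [7]].
After inserting 2: P = [[2], [5], [7]].
After inserting 6: P = [[2, 6], [5], [7]].
After inserting 4: P = [[2, 4], [5, 6], [7]].
After inserting 1: P = [[1, 4], [2, 6], [5], [7]].
After inserting 3: P = [[1, 3], [2, 4], [5, 6], [7]].

The final insertion tableau P = [[1, 3], [2, 4], [5, 6], [7]] has shape [2, 2, 2, 1].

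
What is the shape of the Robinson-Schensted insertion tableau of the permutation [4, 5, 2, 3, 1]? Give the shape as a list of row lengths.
Row-insert each entry into an empty tableau.

After inserting 4: P = [[4]].
After inserting 5: P = [[4, 5]].
After inserting 2: P = [[2, 5], [4]].
After inserting 3: P = [[2, 3], [4, 5]].
After inserting 1: P = [[1, 3], [2, 5], [4]].

The final insertion tableau P = [[1, 3], [2, 5], [4]] has shape [2, 2, 1].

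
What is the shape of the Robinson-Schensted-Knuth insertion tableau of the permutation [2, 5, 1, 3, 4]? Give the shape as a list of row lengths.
Row-insert each entry into an empty tableau.

After inserting 2: P = [[2]].
After inserting 5: P = [[2, 5]].
After inserting 1: P = [[1, 5], [2]].
After inserting 3: P = [[1, 3], [2, 5]].
After inserting 4: P = [[1, 3, 4], [2, 5]].

The final insertion tableau P = [[1, 3, 4], [2, 5]] has shape [3, 2].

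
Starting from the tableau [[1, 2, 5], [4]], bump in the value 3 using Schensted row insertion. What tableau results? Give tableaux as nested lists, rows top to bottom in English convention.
In row 1, 3 replaces 5 (the leftmost entry greater than 3); 5 is bumped to row 2. 5 is appended to row 2. The new tableau is [[1, 2, 3], [4, 5]].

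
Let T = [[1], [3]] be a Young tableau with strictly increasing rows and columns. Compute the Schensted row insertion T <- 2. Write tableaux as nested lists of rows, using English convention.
2 is larger than every entry of row 1, so it is appended to row 1. The new tableau is [[1, 2], [3]].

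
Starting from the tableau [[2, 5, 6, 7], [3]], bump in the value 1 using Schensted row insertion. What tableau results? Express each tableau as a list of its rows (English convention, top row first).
In row 1, 1 replaces 2 (the leftmost entry greater than 1); 2 is bumped to row 2. In row 2, 2 replaces 3 (the leftmost entry greater than 2); 3 is bumped to row 3. 3 starts a new row 3. The new tableau is [[1, 5, 6, 7], [2], [3]].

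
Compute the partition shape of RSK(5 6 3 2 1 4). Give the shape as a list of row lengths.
[2, 2, 1, 1]

Row-insert each entry into an empty tableau.

After inserting 5: P = [[5]].
After inserting 6: P = [[5, 6]].
After inserting 3: P = [[3, 6], [5]].
After inserting 2: P = [[2, 6], [3], [5]].
After inserting 1: P = [[1, 6], [2], [3], [5]].
After inserting 4: P = [[1, 4], [2, 6], [3], [5]].

The final insertion tableau P = [[1, 4], [2, 6], [3], [5]] has shape [2, 2, 1, 1].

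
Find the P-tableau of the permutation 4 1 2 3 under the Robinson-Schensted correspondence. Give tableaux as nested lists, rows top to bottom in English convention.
Insert 4: appended to row 1. P = [[4]].
Insert 1: 1 bumps 4 from row 1; 4 starts row 2. P = [[1], [4]].
Insert 2: appended to row 1. P = [[1, 2], [4]].
Insert 3: appended to row 1. P = [[1, 2, 3], [4]].

So P = [[1, 2, 3], [4]].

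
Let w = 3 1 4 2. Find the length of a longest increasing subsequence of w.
2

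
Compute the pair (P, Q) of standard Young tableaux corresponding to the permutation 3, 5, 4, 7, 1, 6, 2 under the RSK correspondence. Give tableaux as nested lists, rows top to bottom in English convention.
P = [[1, 2, 6], [3, 4], [5, 7]], Q = [[1, 2, 4], [3, 6], [5, 7]]

Insert each entry of the permutation into P by Schensted row insertion, recording in Q the position of each new cell.

Insert 3: appended to row 1. P = [[3]].
Insert 5: appended to row 1. P = [[3, 5]].
Insert 4: 4 bumps 5 from row 1; 5 starts row 2. P = [[3, 4], [5]].
Insert 7: appended to row 1. P = [[3, 4, 7], [5]].
Insert 1: 1 bumps 3 from row 1; 3 bumps 5 from row 2; 5 starts row 3. P = [[1, 4, 7], [3], [5]].
Insert 6: 6 bumps 7 from row 1; 7 appends to row 2. P = [[1, 4, 6], [3, 7], [5]].
Insert 2: 2 bumps 4 from row 1; 4 bumps 7 from row 2; 7 appends to row 3. P = [[1, 2, 6], [3, 4], [5, 7]].

So P = [[1, 2, 6], [3, 4], [5, 7]], Q = [[1, 2, 4], [3, 6], [5, 7]].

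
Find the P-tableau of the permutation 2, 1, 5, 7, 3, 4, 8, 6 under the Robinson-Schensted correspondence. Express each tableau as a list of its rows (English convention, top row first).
Insert 2: appended to row 1. P = [[2]].
Insert 1: 1 bumps 2 from row 1; 2 starts row 2. P = [[1], [2]].
Insert 5: appended to row 1. P = [[1, 5], [2]].
Insert 7: appended to row 1. P = [[1, 5, 7], [2]].
Insert 3: 3 bumps 5 from row 1; 5 appends to row 2. P = [[1, 3, 7], [2, 5]].
Insert 4: 4 bumps 7 from row 1; 7 appends to row 2. P = [[1, 3, 4], [2, 5, 7]].
Insert 8: appended to row 1. P = [[1, 3, 4, 8], [2, 5, 7]].
Insert 6: 6 bumps 8 from row 1; 8 appends to row 2. P = [[1, 3, 4, 6], [2, 5, 7, 8]].

So P = [[1, 3, 4, 6], [2, 5, 7, 8]].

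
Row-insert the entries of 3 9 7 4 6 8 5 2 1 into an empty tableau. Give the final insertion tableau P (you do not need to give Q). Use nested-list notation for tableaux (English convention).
P = [[1, 4, 5, 8], [2], [3], [6], [7], [9]]

Insert 3: appended to row 1. P = [[3]].
Insert 9: appended to row 1. P = [[3, 9]].
Insert 7: 7 bumps 9 from row 1; 9 starts row 2. P = [[3, 7], [9]].
Insert 4: 4 bumps 7 from row 1; 7 bumps 9 from row 2; 9 starts row 3. P = [[3, 4], [7], [9]].
Insert 6: appended to row 1. P = [[3, 4, 6], [7], [9]].
Insert 8: appended to row 1. P = [[3, 4, 6, 8], [7], [9]].
Insert 5: 5 bumps 6 from row 1; 6 bumps 7 from row 2; 7 bumps 9 from row 3; 9 starts row 4. P = [[3, 4, 5, 8], [6], [7], [9]].
Insert 2: 2 bumps 3 from row 1; 3 bumps 6 from row 2; 6 bumps 7 from row 3; 7 bumps 9 from row 4; 9 starts row 5. P = [[2, 4, 5, 8], [3], [6], [7], [9]].
Insert 1: 1 bumps 2 from row 1; 2 bumps 3 from row 2; 3 bumps 6 from row 3; 6 bumps 7 from row 4; 7 bumps 9 from row 5; 9 starts row 6. P = [[1, 4, 5, 8], [2], [3], [6], [7], [9]].

So P = [[1, 4, 5, 8], [2], [3], [6], [7], [9]].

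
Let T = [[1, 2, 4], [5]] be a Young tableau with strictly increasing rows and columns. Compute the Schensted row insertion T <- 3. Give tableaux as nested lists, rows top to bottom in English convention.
In row 1, 3 replaces 4 (the leftmost entry greater than 3); 4 is bumped to row 2. In row 2, 4 replaces 5 (the leftmost entry greater than 4); 5 is bumped to row 3. 5 starts a new row 3. The new tableau is [[1, 2, 3], [4], [5]].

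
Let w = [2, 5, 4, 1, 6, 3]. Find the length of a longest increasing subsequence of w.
3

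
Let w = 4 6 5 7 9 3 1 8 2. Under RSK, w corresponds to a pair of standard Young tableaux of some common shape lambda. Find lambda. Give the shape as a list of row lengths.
Row-insert each entry into an empty tableau.

After inserting 4: P = [[4]].
After inserting 6: P = [[4, 6]].
After inserting 5: P = [[4, 5], [6]].
After inserting 7: P = [[4, 5, 7], [6]].
After inserting 9: P = [[4, 5, 7, 9], [6]].
After inserting 3: P = [[3, 5, 7, 9], [4], [6]].
After inserting 1: P = [[1, 5, 7, 9], [3], [4], [6]].
After inserting 8: P = [[1, 5, 7, 8], [3, 9], [4], [6]].
After inserting 2: P = [[1, 2, 7, 8], [3, 5], [4, 9], [6]].

The final insertion tableau P = [[1, 2, 7, 8], [3, 5], [4, 9], [6]] has shape [4, 2, 2, 1].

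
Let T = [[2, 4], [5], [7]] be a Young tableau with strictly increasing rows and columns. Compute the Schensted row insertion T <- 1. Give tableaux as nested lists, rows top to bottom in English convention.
In row 1, 1 replaces 2 (the leftmost entry greater than 1); 2 is bumped to row 2. In row 2, 2 replaces 5 (the leftmost entry greater than 2); 5 is bumped to row 3. In row 3, 5 replaces 7 (the leftmost entry greater than 5); 7 is bumped to row 4. 7 starts a new row 4. The new tableau is [[1, 4], [2], [5], [7]].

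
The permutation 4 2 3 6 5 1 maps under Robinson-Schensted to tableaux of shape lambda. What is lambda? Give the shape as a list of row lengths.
Row-insert each entry into an empty tableau.

After inserting 4: P = [[4]].
After inserting 2: P = [[2], [4]].
After inserting 3: P = [[2, 3], [4]].
After inserting 6: P = [[2, 3, 6], [4]].
After inserting 5: P = [[2, 3, 5], [4, 6]].
After inserting 1: P = [[1, 3, 5], [2, 6], [4]].

The final insertion tableau P = [[1, 3, 5], [2, 6], [4]] has shape [3, 2, 1].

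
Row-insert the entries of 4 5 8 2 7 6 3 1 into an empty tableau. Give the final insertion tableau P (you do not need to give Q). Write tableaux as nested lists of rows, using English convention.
Insert 4: appended to row 1. P = [[4]].
Insert 5: appended to row 1. P = [[4, 5]].
Insert 8: appended to row 1. P = [[4, 5, 8]].
Insert 2: 2 bumps 4 from row 1; 4 starts row 2. P = [[2, 5, 8], [4]].
Insert 7: 7 bumps 8 from row 1; 8 appends to row 2. P = [[2, 5, 7], [4, 8]].
Insert 6: 6 bumps 7 from row 1; 7 bumps 8 from row 2; 8 starts row 3. P = [[2, 5, 6], [4, 7], [8]].
Insert 3: 3 bumps 5 from row 1; 5 bumps 7 from row 2; 7 bumps 8 from row 3; 8 starts row 4. P = [[2, 3, 6], [4, 5], [7], [8]].
Insert 1: 1 bumps 2 from row 1; 2 bumps 4 from row 2; 4 bumps 7 from row 3; 7 bumps 8 from row 4; 8 starts row 5. P = [[1, 3, 6], [2, 5], [4], [7], [8]].

So P = [[1, 3, 6], [2, 5], [4], [7], [8]].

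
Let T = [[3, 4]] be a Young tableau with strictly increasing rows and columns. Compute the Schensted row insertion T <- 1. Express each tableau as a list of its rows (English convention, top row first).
In row 1, 1 replaces 3 (the leftmost entry greater than 1); 3 is bumped to row 2. 3 starts a new row 2. The new tableau is [[1, 4], [3]].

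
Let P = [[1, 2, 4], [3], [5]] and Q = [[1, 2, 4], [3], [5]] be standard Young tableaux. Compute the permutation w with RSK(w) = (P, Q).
1 5 3 4 2

Reverse the RSK construction: for i from n down to 1, find the cell of Q containing i, remove the entry at that cell from P, and reverse-bump it up through P; the value ejected from row 1 is w(i).

Step i=5: Q has 5 at row 3, column 1; remove 5 from row 3 of P and reverse-bump: 5 enters row 2 and ejects 3; 3 enters row 1 and ejects 2. So w(5) = 2. P is now [[1, 3, 4], [5]].
Step i=4: Q has 4 at row 1, column 3; remove that cell from P, ejecting 4. So w(4) = 4. P is now [[1, 3], [5]].
Step i=3: Q has 3 at row 2, column 1; remove 5 from row 2 of P and reverse-bump: 5 enters row 1 and ejects 3. So w(3) = 3. P is now [[1, 5]].
Step i=2: Q has 2 at row 1, column 2; remove that cell from P, ejecting 5. So w(2) = 5. P is now [[1]].
Step i=1: Q has 1 at row 1, column 1; remove that cell from P, ejecting 1. So w(1) = 1. P is now [].

So w = 1 5 3 4 2.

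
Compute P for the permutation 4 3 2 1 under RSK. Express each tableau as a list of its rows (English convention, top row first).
Insert 4: appended to row 1. P = [[4]].
Insert 3: 3 bumps 4 from row 1; 4 starts row 2. P = [[3], [4]].
Insert 2: 2 bumps 3 from row 1; 3 bumps 4 from row 2; 4 starts row 3. P = [[2], [3], [4]].
Insert 1: 1 bumps 2 from row 1; 2 bumps 3 from row 2; 3 bumps 4 from row 3; 4 starts row 4. P = [[1], [2], [3], [4]].

So P = [[1], [2], [3], [4]].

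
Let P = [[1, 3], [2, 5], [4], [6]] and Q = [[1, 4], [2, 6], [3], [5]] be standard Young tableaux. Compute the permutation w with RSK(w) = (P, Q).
Reverse the RSK construction: for i from n down to 1, find the cell of Q containing i, remove the entry at that cell from P, and reverse-bump it up through P; the value ejected from row 1 is w(i).

Step i=6: Q has 6 at row 2, column 2; remove 5 from row 2 of P and reverse-bump: 5 enters row 1 and ejects 3. So w(6) = 3. P is now [[1, 5], [2], [4], [6]].
Step i=5: Q has 5 at row 4, column 1; remove 6 from row 4 of P and reverse-bump: 6 enters row 3 and ejects 4; 4 enters row 2 and ejects 2; 2 enters row 1 and ejects 1. So w(5) = 1. P is now [[2, 5], [4], [6]].
Step i=4: Q has 4 at row 1, column 2; remove that cell from P, ejecting 5. So w(4) = 5. P is now [[2], [4], [6]].
Step i=3: Q has 3 at row 3, column 1; remove 6 from row 3 of P and reverse-bump: 6 enters row 2 and ejects 4; 4 enters row 1 and ejects 2. So w(3) = 2. P is now [[4], [6]].
Step i=2: Q has 2 at row 2, column 1; remove 6 from row 2 of P and reverse-bump: 6 enters row 1 and ejects 4. So w(2) = 4. P is now [[6]].
Step i=1: Q has 1 at row 1, column 1; remove that cell from P, ejecting 6. So w(1) = 6. P is now [].

So w = 6 4 2 5 1 3.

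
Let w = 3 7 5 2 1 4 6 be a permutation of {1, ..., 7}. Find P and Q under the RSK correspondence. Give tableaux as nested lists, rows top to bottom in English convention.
Insert each entry of the permutation into P by Schensted row insertion, recording in Q the position of each new cell.

Insert 3: appended to row 1. P = [[3]].
Insert 7: appended to row 1. P = [[3, 7]].
Insert 5: 5 bumps 7 from row 1; 7 starts row 2. P = [[3, 5], [7]].
Insert 2: 2 bumps 3 from row 1; 3 bumps 7 from row 2; 7 starts row 3. P = [[2, 5], [3], [7]].
Insert 1: 1 bumps 2 from row 1; 2 bumps 3 from row 2; 3 bumps 7 from row 3; 7 starts row 4. P = [[1, 5], [2], [3], [7]].
Insert 4: 4 bumps 5 from row 1; 5 appends to row 2. P = [[1, 4], [2, 5], [3], [7]].
Insert 6: appended to row 1. P = [[1, 4, 6], [2, 5], [3], [7]].

So P = [[1, 4, 6], [2, 5], [3], [7]], Q = [[1, 2, 7], [3, 6], [4], [5]].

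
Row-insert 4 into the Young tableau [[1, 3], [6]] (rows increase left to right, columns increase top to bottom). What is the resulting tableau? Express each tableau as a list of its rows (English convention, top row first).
4 is larger than every entry of row 1, so it is appended to row 1. The new tableau is [[1, 3, 4], [6]].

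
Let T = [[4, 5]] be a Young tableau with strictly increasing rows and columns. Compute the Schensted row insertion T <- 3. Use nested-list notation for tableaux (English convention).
In row 1, 3 replaces 4 (the leftmost entry greater than 3); 4 is bumped to row 2. 4 starts a new row 2. The new tableau is [[3, 5], [4]].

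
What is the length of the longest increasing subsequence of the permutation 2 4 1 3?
2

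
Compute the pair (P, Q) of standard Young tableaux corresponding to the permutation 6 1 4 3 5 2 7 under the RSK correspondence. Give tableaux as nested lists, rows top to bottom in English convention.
P = [[1, 2, 5, 7], [3], [4], [6]], Q = [[1, 3, 5, 7], [2], [4], [6]]

Insert each entry of the permutation into P by Schensted row insertion, recording in Q the position of each new cell.

Insert 6: appended to row 1. P = [[6]], Q = [[1]].
Insert 1: 1 bumps 6 from row 1; 6 starts row 2. P = [[1], [6]], Q = [[1], [2]].
Insert 4: appended to row 1. P = [[1, 4], [6]], Q = [[1, 3], [2]].
Insert 3: 3 bumps 4 from row 1; 4 bumps 6 from row 2; 6 starts row 3. P = [[1, 3], [4], [6]], Q = [[1, 3], [2], [4]].
Insert 5: appended to row 1. P = [[1, 3, 5], [4], [6]], Q = [[1, 3, 5], [2], [4]].
Insert 2: 2 bumps 3 from row 1; 3 bumps 4 from row 2; 4 bumps 6 from row 3; 6 starts row 4. P = [[1, 2, 5], [3], [4], [6]], Q = [[1, 3, 5], [2], [4], [6]].
Insert 7: appended to row 1. P = [[1, 2, 5, 7], [3], [4], [6]], Q = [[1, 3, 5, 7], [2], [4], [6]].

So P = [[1, 2, 5, 7], [3], [4], [6]], Q = [[1, 3, 5, 7], [2], [4], [6]].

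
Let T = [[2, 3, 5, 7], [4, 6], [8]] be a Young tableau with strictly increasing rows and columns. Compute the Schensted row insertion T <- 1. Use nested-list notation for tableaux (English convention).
In row 1, 1 replaces 2 (the leftmost entry greater than 1); 2 is bumped to row 2. In row 2, 2 replaces 4 (the leftmost entry greater than 2); 4 is bumped to row 3. In row 3, 4 replaces 8 (the leftmost entry greater than 4); 8 is bumped to row 4. 8 starts a new row 4. The new tableau is [[1, 3, 5, 7], [2, 6], [4], [8]].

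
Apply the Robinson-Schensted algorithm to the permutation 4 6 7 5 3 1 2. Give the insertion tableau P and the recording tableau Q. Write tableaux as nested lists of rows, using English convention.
Insert each entry of the permutation into P by Schensted row insertion, recording in Q the position of each new cell.

Insert 4: appended to row 1. P = [[4]].
Insert 6: appended to row 1. P = [[4, 6]].
Insert 7: appended to row 1. P = [[4, 6, 7]].
Insert 5: 5 bumps 6 from row 1; 6 starts row 2. P = [[4, 5, 7], [6]].
Insert 3: 3 bumps 4 from row 1; 4 bumps 6 from row 2; 6 starts row 3. P = [[3, 5, 7], [4], [6]].
Insert 1: 1 bumps 3 from row 1; 3 bumps 4 from row 2; 4 bumps 6 from row 3; 6 starts row 4. P = [[1, 5, 7], [3], [4], [6]].
Insert 2: 2 bumps 5 from row 1; 5 appends to row 2. P = [[1, 2, 7], [3, 5], [4], [6]].

So P = [[1, 2, 7], [3, 5], [4], [6]], Q = [[1, 2, 3], [4, 7], [5], [6]].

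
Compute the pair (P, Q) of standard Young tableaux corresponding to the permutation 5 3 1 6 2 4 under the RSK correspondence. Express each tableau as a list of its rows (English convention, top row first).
Insert each entry of the permutation into P by Schensted row insertion, recording in Q the position of each new cell.

Insert 5: appended to row 1. P = [[5]].
Insert 3: 3 bumps 5 from row 1; 5 starts row 2. P = [[3], [5]].
Insert 1: 1 bumps 3 from row 1; 3 bumps 5 from row 2; 5 starts row 3. P = [[1], [3], [5]].
Insert 6: appended to row 1. P = [[1, 6], [3], [5]].
Insert 2: 2 bumps 6 from row 1; 6 appends to row 2. P = [[1, 2], [3, 6], [5]].
Insert 4: appended to row 1. P = [[1, 2, 4], [3, 6], [5]].

So P = [[1, 2, 4], [3, 6], [5]], Q = [[1, 4, 6], [2, 5], [3]].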